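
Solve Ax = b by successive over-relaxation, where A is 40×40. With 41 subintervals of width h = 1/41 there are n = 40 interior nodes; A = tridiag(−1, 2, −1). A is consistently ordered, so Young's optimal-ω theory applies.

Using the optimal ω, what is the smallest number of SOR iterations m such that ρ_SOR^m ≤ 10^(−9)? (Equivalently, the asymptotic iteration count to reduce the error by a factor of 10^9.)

n=40: λ(B_J) = 1 − λ(A)/2 = cos(kπ/41); k=1 gives ρ_J = 0.9970658.
1 − cos²(π/41) = sin²(π/41) ⇒ √(1−ρ_J²) = sin(π/41) = 0.0765493.
Then 2/(1+√(1−ρ_J²)) = 2/(1+0.0765493); ω* = 2/1.0765493 = 1.8577877.
ρ_SOR = ω* − 1 = 1.8577877 − 1 = 0.8577877.
(0.8577877)^m ≤ 10^{−9}  ⇒  m·ln(0.8577877) ≤ −9·ln10  ⇒  m ≥ 135.094  ⇒  m = 136

m = 136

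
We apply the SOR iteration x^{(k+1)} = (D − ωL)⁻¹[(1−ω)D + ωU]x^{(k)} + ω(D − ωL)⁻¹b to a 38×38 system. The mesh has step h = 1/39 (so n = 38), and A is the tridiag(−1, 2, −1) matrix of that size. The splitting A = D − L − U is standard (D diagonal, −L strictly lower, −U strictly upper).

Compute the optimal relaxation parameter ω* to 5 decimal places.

ω* = 1.85105

½·tridiag(1,0,1) at n=38: λ_k = cos(kπ/39); max |λ| at k=1 ⇒ ρ_J = cos(π/39) ≈ 0.99676.
1 − cos²(π/39) = sin²(π/39) ⇒ √(1−ρ_J²) = sin(π/39) = 0.080467.
[ω*] 2 ÷ (1 + 0.080467) = 2 ÷ 1.080467 = 1.85105.
[ρ_SOR] ω* − 1 = 0.85105.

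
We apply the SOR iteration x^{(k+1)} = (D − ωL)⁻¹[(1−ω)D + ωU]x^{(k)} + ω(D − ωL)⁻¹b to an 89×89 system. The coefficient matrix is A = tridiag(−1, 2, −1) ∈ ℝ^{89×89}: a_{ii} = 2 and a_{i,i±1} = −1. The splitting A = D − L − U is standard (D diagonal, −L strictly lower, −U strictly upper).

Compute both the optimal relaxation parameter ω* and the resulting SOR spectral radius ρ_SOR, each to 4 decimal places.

[ρ_J] n=89: ρ(B_J) = cos(π/(n+1)) = cos(π/90) = 0.9994.
√(1−ρ_J²) simplifies to sin(π/90) = 0.03490.
Young: ω* = 2/(1+√(1−ρ_J²)) = 2/(1+0.03490) = 2/1.03490 = 1.9326.
and ρ(B_{ω*}) = 1.9326 − 1 = 0.9326.

ω* = 1.9326, ρ_SOR = 0.9326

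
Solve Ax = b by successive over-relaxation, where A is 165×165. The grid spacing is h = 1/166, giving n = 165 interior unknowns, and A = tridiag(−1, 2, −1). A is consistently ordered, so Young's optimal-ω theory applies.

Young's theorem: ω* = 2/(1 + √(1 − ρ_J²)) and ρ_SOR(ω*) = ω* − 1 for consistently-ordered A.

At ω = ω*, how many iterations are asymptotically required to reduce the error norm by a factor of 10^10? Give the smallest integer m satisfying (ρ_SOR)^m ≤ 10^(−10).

m = 609

B_J for the 165×165 system has eigenvalues cos(kπ/166); ρ_J = cos(π/166) = 0.9998209.
√(1 − cos²(π/166)) = sin(π/166) ≈ 0.0189241.
Then 2/(1+√(1−ρ_J²)) = 2/(1+0.0189241); ω* = 2/1.0189241 = 1.9628547.
ρ_SOR = ω* − 1 = 1.9628547 − 1 = 0.9628547.
m ≥ 10·ln10 / (−ln 0.9628547) = 608.301; smallest integer m = 609.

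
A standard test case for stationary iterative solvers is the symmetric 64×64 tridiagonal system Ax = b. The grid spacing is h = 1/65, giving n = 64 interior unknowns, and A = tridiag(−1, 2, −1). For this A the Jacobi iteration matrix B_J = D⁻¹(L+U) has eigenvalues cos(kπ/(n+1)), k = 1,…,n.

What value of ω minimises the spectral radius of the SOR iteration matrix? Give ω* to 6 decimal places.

With n=64, ρ(Jacobi) = cos(π/65) = 0.998832.
root = sin(π/65) = 0.0483134  (since 1−cos² = sin²).
[ω*] 2 ÷ (1 + 0.0483134) = 2 ÷ 1.0483134 = 1.907826.
ρ_SOR = ω* − 1 = 1.907826 − 1 = 0.907826.

ω* = 1.907826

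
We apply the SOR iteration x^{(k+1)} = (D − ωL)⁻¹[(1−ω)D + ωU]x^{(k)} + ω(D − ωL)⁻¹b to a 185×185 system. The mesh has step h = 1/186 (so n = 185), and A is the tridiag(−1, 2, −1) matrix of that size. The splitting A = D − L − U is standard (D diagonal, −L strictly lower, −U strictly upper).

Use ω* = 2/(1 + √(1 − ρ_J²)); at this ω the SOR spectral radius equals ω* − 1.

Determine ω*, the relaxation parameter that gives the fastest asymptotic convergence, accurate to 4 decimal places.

ω* = 1.9668

spectrum of D⁻¹(L+U) = {cos(kπ/186) : 1≤k≤185}; ρ_J = cos(π/186) = 0.9999.
√(1−ρ_J²) = |sin(π/186)| = 0.01689
ω* = 2 / (1 + 0.01689) = 2 / 1.01689 ≈ 1.9668.
ρ(B_{ω*}) = ω*−1 = 0.9668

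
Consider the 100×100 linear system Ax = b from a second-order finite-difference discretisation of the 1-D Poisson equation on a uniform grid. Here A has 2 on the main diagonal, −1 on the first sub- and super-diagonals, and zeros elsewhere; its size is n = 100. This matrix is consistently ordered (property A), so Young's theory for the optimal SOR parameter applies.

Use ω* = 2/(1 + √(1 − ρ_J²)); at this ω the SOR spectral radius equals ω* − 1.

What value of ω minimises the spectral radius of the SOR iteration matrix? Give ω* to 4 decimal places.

ω* = 1.9397

B_J for the 100×100 system has eigenvalues cos(kπ/101); ρ_J = cos(π/101) = 0.9995.
root = sin(π/101) = 0.03110  (since 1−cos² = sin²).
Young: ω* = 2/(1+√(1−ρ_J²)) = 2/(1+0.03110) = 2/1.03110 = 1.9397.
At ω = 1.9397 every |λ(B_ω)| = ω−1, so ρ_SOR = 0.9397.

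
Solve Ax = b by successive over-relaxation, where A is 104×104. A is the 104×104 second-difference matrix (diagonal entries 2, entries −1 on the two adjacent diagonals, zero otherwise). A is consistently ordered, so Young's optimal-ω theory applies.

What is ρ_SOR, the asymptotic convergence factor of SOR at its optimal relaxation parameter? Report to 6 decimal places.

[ρ_J] n=104: ρ(B_J) = cos(π/(n+1)) = cos(π/105) = 0.999552.
1 − cos²(π/105) = sin²(π/105) ⇒ √(1−ρ_J²) = sin(π/105) = 0.0299155.
[ω*] 2 ÷ (1 + 0.0299155) = 2 ÷ 1.0299155 = 1.941907.
Hence ρ(B_{ω*}) = 1.941907 − 1 = 0.941907.

ρ_SOR = 0.941907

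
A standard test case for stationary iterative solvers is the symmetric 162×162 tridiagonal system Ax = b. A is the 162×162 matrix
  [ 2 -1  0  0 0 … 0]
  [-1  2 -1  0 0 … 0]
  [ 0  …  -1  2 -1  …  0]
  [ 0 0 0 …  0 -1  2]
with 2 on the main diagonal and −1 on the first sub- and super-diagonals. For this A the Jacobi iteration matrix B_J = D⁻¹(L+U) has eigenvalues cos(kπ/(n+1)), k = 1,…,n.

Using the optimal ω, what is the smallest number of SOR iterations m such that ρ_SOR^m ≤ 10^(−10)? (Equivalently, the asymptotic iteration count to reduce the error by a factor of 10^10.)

½·tridiag(1,0,1) at n=162: λ_k = cos(kπ/163); max |λ| at k=1 ⇒ ρ_J = cos(π/163) ≈ 0.9998143.
√(1−ρ_J²) simplifies to sin(π/163) = 0.0192724.
So ω* = 2/1.0192724 = 1.9621840 (Young).
Hence ρ(B_{ω*}) = 1.9621840 − 1 = 0.9621840.
Need (0.9621840)^m ≤ 10^(−10): m ≥ 10·ln10/|ln 0.9621840| = 23.0259/0.0385496 = 597.306 ⇒ m = 598.

m = 598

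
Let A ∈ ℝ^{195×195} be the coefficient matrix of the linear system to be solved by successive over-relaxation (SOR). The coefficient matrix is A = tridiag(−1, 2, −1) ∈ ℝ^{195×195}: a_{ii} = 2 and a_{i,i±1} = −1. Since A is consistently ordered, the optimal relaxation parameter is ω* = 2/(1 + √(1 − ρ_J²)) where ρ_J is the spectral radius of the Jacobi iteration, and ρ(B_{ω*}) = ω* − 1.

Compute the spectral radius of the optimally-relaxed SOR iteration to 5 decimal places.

n=195: λ(B_J) = 1 − λ(A)/2 = cos(kπ/196); k=1 gives ρ_J = 0.99987.
√(1−ρ_J²) simplifies to sin(π/196) = 0.016028.
So ω* = 2/1.016028 = 1.96845 (Young).
[ρ_SOR] ω* − 1 = 0.96845.

ρ_SOR = 0.96845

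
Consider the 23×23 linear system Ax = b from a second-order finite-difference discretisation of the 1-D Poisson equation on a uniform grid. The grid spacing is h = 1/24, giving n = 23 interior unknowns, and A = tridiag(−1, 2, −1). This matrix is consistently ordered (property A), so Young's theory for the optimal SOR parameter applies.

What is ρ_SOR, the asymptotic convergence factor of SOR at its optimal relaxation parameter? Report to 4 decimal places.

ρ_SOR = 0.7691

[ρ_J] n=23: ρ(B_J) = cos(π/(n+1)) = cos(π/24) = 0.9914.
root = sin(π/24) = 0.13053  (since 1−cos² = sin²).
ω* = 2/(1+0.13053) = 1.7691
ρ_SOR = ω* − 1 = 1.7691 − 1 = 0.7691.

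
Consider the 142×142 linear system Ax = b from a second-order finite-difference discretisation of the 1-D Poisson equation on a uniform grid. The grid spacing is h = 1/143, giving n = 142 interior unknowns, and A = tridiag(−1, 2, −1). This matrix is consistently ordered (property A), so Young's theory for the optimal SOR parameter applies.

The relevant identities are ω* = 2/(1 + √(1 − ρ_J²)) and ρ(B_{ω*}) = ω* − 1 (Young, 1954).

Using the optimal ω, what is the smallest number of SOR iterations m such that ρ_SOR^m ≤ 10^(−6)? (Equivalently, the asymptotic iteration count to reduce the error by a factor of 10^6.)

m = 315

ρ_J = max_k |cos(kπ/143)| = cos(π/143) = 0.9997587
√(1−ρ_J²) = |sin(π/143)| = 0.0219674
Young: ω* = 2/(1+√(1−ρ_J²)) = 2/(1+0.0219674) = 2/1.0219674 = 1.9570096.
ρ(B_{ω*}) = ω*−1 = 0.9570096
(0.9570096)^m ≤ 10^{−6}  ⇒  m·ln(0.9570096) ≤ −6·ln10  ⇒  m ≥ 314.404  ⇒  m = 315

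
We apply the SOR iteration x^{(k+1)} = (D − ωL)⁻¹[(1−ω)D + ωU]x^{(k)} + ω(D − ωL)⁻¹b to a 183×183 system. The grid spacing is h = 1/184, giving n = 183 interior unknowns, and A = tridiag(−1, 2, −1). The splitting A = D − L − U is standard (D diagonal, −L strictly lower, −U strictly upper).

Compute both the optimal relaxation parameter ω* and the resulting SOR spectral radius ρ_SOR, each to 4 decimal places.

spectrum of D⁻¹(L+U) = {cos(kπ/184) : 1≤k≤183}; ρ_J = cos(π/184) = 0.9999.
√(1 − cos²(π/184)) = sin(π/184) ≈ 0.01707.
[ω*] 2 ÷ (1 + 0.01707) = 2 ÷ 1.01707 = 1.9664.
[ρ_SOR] ω* − 1 = 0.9664.

ω* = 1.9664, ρ_SOR = 0.9664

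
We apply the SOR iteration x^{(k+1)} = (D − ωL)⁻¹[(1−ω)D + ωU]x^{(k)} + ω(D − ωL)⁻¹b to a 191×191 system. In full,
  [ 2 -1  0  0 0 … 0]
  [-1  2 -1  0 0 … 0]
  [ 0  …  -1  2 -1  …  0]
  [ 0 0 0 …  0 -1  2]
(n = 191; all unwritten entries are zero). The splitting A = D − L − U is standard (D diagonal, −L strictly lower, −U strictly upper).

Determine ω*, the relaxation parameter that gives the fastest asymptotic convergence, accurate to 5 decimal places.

ω* = 1.96780

With n=191, ρ(Jacobi) = cos(π/192) = 0.99987.
root = sin(π/192) = 0.016362  (since 1−cos² = sin²).
ω* = 2/(1+0.016362) = 1.96780
and ρ(B_{ω*}) = 1.96780 − 1 = 0.96780.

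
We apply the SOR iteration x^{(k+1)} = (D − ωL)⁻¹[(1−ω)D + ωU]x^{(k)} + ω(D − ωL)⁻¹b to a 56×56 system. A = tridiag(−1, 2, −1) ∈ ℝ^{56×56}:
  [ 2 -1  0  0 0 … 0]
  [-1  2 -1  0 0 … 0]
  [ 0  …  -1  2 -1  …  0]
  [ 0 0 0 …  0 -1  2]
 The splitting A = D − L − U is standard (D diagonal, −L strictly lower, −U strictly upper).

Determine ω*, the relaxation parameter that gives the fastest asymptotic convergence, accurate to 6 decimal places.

ω* = 1.895577

½·tridiag(1,0,1) at n=56: λ_k = cos(kπ/57); max |λ| at k=1 ⇒ ρ_J = cos(π/57) ≈ 0.998482.
√(1−ρ_J²) simplifies to sin(π/57) = 0.0550878.
Then 2/(1+√(1−ρ_J²)) = 2/(1+0.0550878); ω* = 2/1.0550878 = 1.895577.
ρ_SOR = ω* − 1 = 1.895577 − 1 = 0.895577.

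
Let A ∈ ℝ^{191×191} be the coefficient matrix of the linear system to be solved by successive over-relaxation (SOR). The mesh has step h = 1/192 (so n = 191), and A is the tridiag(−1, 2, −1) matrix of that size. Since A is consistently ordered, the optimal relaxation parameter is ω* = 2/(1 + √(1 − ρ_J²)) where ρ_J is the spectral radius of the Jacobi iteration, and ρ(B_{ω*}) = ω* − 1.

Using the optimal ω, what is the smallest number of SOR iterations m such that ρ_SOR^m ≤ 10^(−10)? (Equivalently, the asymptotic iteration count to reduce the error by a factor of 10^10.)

ρ_J = max_k |cos(kπ/192)| = cos(π/192) = 0.9998661
1 − cos²(π/192) = sin²(π/192) ⇒ √(1−ρ_J²) = sin(π/192) = 0.0163617.
So ω* = 2/1.0163617 = 1.9678034 (Young).
ρ_SOR = ω* − 1 = 1.9678034 − 1 = 0.9678034.
m ≥ 10·ln10 / (−ln 0.9678034) = 703.590; smallest integer m = 704.

m = 704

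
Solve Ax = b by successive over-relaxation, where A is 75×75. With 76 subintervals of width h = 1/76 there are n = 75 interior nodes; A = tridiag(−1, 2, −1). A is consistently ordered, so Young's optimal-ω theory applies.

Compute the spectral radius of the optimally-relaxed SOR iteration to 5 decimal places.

ρ_SOR = 0.92063

B_J for the 75×75 system has eigenvalues cos(kπ/76); ρ_J = cos(π/76) = 0.99915.
root = sin(π/76) = 0.041325  (since 1−cos² = sin²).
Then 2/(1+√(1−ρ_J²)) = 2/(1+0.041325); ω* = 2/1.041325 = 1.92063.
and ρ(B_{ω*}) = 1.92063 − 1 = 0.92063.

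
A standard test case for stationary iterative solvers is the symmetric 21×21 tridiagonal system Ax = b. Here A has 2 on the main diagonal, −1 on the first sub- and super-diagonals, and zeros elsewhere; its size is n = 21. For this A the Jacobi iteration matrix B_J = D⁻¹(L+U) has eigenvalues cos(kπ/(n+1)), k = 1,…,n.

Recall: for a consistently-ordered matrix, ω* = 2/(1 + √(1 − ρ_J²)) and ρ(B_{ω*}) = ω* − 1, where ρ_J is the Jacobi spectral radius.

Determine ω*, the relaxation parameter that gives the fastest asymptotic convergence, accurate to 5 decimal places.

ω* = 1.75083

With n=21, ρ(Jacobi) = cos(π/22) = 0.98982.
root = sin(π/22) = 0.142315  (since 1−cos² = sin²).
[ω*] 2 ÷ (1 + 0.142315) = 2 ÷ 1.142315 = 1.75083.
ρ_SOR = ω* − 1 ≈ 0.75083.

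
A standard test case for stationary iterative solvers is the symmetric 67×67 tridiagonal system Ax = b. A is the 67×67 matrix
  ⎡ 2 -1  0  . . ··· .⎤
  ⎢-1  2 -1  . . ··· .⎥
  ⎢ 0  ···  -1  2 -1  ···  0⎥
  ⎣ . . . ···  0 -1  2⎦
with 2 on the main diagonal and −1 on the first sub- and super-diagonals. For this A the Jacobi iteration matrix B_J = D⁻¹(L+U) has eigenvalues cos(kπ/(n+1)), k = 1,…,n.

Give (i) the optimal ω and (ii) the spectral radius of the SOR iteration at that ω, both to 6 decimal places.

ρ_J = max_k |cos(kπ/68)| = cos(π/68) = 0.998933
1 − cos²(π/68) = sin²(π/68) ⇒ √(1−ρ_J²) = sin(π/68) = 0.0461835.
ω* = 2/(1 + 0.0461835) = 2/1.0461835 = 1.911711.
and ρ(B_{ω*}) = 1.911711 − 1 = 0.911711.

ω* = 1.911711, ρ_SOR = 0.911711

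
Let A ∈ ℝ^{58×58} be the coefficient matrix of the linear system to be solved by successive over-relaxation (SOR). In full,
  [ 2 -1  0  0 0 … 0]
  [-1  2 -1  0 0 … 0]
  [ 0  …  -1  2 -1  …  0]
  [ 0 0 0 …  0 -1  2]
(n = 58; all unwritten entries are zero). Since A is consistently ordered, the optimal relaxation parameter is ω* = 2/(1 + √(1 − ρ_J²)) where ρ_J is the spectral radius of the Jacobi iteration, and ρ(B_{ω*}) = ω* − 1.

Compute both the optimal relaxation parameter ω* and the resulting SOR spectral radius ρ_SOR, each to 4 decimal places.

ω* = 1.8989, ρ_SOR = 0.8989

[ρ_J] n=58: ρ(B_J) = cos(π/(n+1)) = cos(π/59) = 0.9986.
root = sin(π/59) = 0.05322  (since 1−cos² = sin²).
[ω*] 2 ÷ (1 + 0.05322) = 2 ÷ 1.05322 = 1.8989.
and ρ(B_{ω*}) = 1.8989 − 1 = 0.8989.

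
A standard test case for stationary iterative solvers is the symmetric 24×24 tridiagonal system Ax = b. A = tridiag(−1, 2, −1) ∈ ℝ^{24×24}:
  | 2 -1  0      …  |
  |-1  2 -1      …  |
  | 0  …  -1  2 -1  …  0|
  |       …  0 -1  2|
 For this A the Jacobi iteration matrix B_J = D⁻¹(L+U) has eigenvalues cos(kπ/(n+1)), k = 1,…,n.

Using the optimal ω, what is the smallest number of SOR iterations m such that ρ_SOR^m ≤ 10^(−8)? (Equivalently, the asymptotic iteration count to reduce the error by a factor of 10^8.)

½·tridiag(1,0,1) at n=24: λ_k = cos(kπ/25); max |λ| at k=1 ⇒ ρ_J = cos(π/25) ≈ 0.9921147.
root = sin(π/25) = 0.1253332  (since 1−cos² = sin²).
Young: ω* = 2/(1+√(1−ρ_J²)) = 2/(1+0.1253332) = 2/1.1253332 = 1.7772514.
At ω = 1.7772514 every |λ(B_ω)| = ω−1, so ρ_SOR = 0.7772514.
(0.7772514)^m ≤ 10^{−8}  ⇒  m·ln(0.7772514) ≤ −8·ln10  ⇒  m ≥ 73.101  ⇒  m = 74

m = 74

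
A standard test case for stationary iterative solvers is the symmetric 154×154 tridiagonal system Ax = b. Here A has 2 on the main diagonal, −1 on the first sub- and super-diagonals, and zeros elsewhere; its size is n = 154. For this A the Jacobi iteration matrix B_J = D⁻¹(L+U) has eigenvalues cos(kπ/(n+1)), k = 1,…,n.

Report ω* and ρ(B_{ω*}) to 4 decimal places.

ρ_J = max_k |cos(kπ/155)| = cos(π/155) = 0.9998
√(1 − cos²(π/155)) = sin(π/155) ≈ 0.02027.
[ω*] 2 ÷ (1 + 0.02027) = 2 ÷ 1.02027 = 1.9603.
ρ(B_{ω*}) = ω*−1 = 0.9603

ω* = 1.9603, ρ_SOR = 0.9603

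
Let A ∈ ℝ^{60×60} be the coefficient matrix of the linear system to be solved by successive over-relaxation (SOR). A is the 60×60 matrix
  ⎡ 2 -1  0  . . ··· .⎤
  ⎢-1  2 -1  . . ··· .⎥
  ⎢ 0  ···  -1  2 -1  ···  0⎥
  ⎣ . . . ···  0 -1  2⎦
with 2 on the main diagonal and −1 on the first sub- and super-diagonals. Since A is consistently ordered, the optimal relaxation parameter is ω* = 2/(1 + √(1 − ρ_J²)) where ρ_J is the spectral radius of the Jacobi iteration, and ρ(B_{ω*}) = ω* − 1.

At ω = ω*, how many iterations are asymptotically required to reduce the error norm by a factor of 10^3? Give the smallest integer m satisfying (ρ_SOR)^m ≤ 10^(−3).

n=60: λ(B_J) = 1 − λ(A)/2 = cos(kπ/61); k=1 gives ρ_J = 0.9986741.
root = sin(π/61) = 0.0514788  (since 1−cos² = sin²).
Then 2/(1+√(1−ρ_J²)) = 2/(1+0.0514788); ω* = 2/1.0514788 = 1.9020830.
ρ_SOR = ω* − 1 = 1.9020830 − 1 = 0.9020830.
(0.9020830)^m ≤ 10^{−3}  ⇒  m·ln(0.9020830) ≤ −3·ln10  ⇒  m ≥ 67.034  ⇒  m = 68

m = 68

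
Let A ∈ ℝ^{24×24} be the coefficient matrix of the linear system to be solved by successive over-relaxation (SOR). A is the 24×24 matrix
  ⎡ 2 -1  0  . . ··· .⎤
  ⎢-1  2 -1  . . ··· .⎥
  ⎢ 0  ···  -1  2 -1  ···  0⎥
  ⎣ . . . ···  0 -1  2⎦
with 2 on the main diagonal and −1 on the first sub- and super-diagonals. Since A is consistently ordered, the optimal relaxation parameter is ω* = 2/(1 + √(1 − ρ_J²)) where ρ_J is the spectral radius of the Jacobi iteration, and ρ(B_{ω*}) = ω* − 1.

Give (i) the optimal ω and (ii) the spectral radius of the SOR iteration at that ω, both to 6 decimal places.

½·tridiag(1,0,1) at n=24: λ_k = cos(kπ/25); max |λ| at k=1 ⇒ ρ_J = cos(π/25) ≈ 0.992115.
√(1−ρ_J²) = |sin(π/25)| = 0.1253332
Then 2/(1+√(1−ρ_J²)) = 2/(1+0.1253332); ω* = 2/1.1253332 = 1.777251.
ρ_SOR = ω* − 1 = 1.777251 − 1 = 0.777251.

ω* = 1.777251, ρ_SOR = 0.777251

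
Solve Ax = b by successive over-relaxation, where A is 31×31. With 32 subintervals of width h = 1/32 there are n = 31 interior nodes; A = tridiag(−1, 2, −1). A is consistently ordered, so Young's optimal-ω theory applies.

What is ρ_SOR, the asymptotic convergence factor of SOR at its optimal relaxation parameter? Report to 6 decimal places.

½·tridiag(1,0,1) at n=31: λ_k = cos(kπ/32); max |λ| at k=1 ⇒ ρ_J = cos(π/32) ≈ 0.995185.
√(1−ρ_J²) simplifies to sin(π/32) = 0.0980171.
Then 2/(1+√(1−ρ_J²)) = 2/(1+0.0980171); ω* = 2/1.0980171 = 1.821465.
[ρ_SOR] ω* − 1 = 0.821465.

ρ_SOR = 0.821465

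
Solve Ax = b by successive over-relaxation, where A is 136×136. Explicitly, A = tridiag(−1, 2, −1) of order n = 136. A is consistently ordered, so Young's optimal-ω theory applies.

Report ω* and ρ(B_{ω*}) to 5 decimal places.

ω* = 1.95517, ρ_SOR = 0.95517

B_J for the 136×136 system has eigenvalues cos(kπ/137); ρ_J = cos(π/137) = 0.99974.
√(1−ρ_J²) simplifies to sin(π/137) = 0.022929.
[ω*] 2 ÷ (1 + 0.022929) = 2 ÷ 1.022929 = 1.95517.
ρ_SOR = ω* − 1 ≈ 0.95517.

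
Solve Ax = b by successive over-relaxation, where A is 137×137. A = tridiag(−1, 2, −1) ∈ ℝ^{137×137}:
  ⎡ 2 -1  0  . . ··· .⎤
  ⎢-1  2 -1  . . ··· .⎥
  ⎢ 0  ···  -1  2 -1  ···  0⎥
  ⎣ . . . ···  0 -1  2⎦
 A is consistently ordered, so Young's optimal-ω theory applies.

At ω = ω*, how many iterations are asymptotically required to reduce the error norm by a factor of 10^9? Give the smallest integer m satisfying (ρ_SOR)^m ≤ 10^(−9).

ρ_J = max_k |cos(kπ/138)| = cos(π/138) = 0.9997409
√(1−ρ_J²) simplifies to sin(π/138) = 0.0227632.
ω* = 2 / (1 + 0.0227632) = 2 / 1.0227632 ≈ 1.9554869.
Hence ρ(B_{ω*}) = 1.9554869 − 1 = 0.9554869.
Need (0.9554869)^m ≤ 10^(−9): m ≥ 9·ln10/|ln 0.9554869| = 20.7233/0.0455342 = 455.115 ⇒ m = 456.

m = 456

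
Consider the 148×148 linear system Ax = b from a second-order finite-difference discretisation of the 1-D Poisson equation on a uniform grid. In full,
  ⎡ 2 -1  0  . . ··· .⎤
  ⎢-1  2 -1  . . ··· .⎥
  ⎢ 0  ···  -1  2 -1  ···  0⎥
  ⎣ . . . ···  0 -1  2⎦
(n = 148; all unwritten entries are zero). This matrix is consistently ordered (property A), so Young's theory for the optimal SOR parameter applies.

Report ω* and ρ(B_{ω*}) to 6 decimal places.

B_J for the 148×148 system has eigenvalues cos(kπ/149); ρ_J = cos(π/149) = 0.999778.
√(1 − cos²(π/149)) = sin(π/149) ≈ 0.0210830.
Young: ω* = 2/(1+√(1−ρ_J²)) = 2/(1+0.0210830) = 2/1.0210830 = 1.958705.
and ρ(B_{ω*}) = 1.958705 − 1 = 0.958705.

ω* = 1.958705, ρ_SOR = 0.958705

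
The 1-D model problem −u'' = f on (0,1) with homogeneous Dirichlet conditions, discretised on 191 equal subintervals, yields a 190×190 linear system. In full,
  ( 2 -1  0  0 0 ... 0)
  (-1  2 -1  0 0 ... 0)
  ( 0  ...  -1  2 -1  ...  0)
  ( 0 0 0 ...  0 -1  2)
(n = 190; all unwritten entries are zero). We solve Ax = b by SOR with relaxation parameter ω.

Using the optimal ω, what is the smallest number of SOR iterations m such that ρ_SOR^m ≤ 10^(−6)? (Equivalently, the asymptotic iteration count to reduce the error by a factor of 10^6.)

B_J for the 190×190 system has eigenvalues cos(kπ/191); ρ_J = cos(π/191) = 0.9998647.
√(1−ρ_J²) simplifies to sin(π/191) = 0.0164474.
Then 2/(1+√(1−ρ_J²)) = 2/(1+0.0164474); ω* = 2/1.0164474 = 1.9676375.
and ρ(B_{ω*}) = 1.9676375 − 1 = 0.9676375.
6·ln10 = 13.8155; −ln(0.9676375) = 0.0328977; m = ⌈13.8155/0.0328977⌉ = ⌈419.953⌉ = 420.

m = 420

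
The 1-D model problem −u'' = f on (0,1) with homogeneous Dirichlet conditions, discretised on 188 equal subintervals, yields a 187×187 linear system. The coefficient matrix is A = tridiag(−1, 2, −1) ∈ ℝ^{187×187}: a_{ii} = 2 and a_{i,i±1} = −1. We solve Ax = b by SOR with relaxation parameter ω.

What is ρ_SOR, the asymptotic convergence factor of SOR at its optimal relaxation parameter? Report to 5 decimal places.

ρ_SOR = 0.96713

½·tridiag(1,0,1) at n=187: λ_k = cos(kπ/188); max |λ| at k=1 ⇒ ρ_J = cos(π/188) ≈ 0.99986.
√(1−ρ_J²) simplifies to sin(π/188) = 0.016710.
ω* = 2/(1+0.016710) = 1.96713
ρ_SOR = ω* − 1 = 1.96713 − 1 = 0.96713.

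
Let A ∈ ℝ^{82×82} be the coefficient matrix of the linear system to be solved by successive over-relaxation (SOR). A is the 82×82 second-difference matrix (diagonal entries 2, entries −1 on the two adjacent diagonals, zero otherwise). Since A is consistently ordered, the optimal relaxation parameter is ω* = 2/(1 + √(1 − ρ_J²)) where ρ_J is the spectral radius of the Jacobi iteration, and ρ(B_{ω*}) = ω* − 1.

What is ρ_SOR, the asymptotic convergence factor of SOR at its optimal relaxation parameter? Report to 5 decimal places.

ρ_SOR = 0.92708

½·tridiag(1,0,1) at n=82: λ_k = cos(kπ/83); max |λ| at k=1 ⇒ ρ_J = cos(π/83) ≈ 0.99928.
√(1 − cos²(π/83)) = sin(π/83) ≈ 0.037841.
Young: ω* = 2/(1+√(1−ρ_J²)) = 2/(1+0.037841) = 2/1.037841 = 1.92708.
ρ_SOR = ω* − 1 ≈ 0.92708.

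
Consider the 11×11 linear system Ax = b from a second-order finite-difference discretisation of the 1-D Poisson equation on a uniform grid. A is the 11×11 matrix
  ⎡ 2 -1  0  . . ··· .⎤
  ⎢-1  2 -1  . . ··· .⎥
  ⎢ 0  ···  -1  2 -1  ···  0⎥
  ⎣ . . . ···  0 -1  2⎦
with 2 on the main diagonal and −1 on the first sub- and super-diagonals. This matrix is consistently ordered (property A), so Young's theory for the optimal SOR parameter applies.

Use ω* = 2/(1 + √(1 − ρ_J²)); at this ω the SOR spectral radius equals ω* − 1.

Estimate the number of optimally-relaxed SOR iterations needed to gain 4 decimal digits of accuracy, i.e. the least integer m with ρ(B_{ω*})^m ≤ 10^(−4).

B_J for the 11×11 system has eigenvalues cos(kπ/12); ρ_J = cos(π/12) = 0.9659258.
√(1−ρ_J²) simplifies to sin(π/12) = 0.2588190.
So ω* = 2/1.2588190 = 1.5887908 (Young).
ρ(B_{ω*}) = ω*−1 = 0.5887908
m ≥ 4·ln10 / (−ln 0.5887908) = 17.388; smallest integer m = 18.

m = 18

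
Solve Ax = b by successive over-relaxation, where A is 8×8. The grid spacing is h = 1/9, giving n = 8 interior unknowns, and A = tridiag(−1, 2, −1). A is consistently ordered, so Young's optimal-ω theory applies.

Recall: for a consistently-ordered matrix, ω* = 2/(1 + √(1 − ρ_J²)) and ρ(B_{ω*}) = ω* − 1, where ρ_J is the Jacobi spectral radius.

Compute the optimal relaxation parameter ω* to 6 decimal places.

ω* = 1.490291

With n=8, ρ(Jacobi) = cos(π/9) = 0.939693.
√(1−ρ_J²) = |sin(π/9)| = 0.3420201
ω* = 2/(1+0.3420201) = 1.490291
ρ_SOR = ω* − 1 ≈ 0.490291.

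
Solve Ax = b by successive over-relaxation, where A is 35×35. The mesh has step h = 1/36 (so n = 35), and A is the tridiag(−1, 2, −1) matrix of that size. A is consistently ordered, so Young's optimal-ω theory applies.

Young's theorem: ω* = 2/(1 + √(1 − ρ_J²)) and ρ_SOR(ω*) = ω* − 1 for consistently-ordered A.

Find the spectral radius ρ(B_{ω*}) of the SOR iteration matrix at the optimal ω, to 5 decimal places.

ρ_SOR = 0.83966

½·tridiag(1,0,1) at n=35: λ_k = cos(kπ/36); max |λ| at k=1 ⇒ ρ_J = cos(π/36) ≈ 0.99619.
√(1 − cos²(π/36)) = sin(π/36) ≈ 0.087156.
So ω* = 2/1.087156 = 1.83966 (Young).
[ρ_SOR] ω* − 1 = 0.83966.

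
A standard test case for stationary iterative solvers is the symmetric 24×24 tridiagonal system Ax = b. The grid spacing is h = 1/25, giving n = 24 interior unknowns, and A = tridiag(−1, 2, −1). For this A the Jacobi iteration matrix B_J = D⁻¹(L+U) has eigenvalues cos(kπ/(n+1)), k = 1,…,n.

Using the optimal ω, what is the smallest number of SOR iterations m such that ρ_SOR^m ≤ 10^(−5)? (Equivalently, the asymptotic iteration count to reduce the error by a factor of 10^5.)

m = 46

[ρ_J] n=24: ρ(B_J) = cos(π/(n+1)) = cos(π/25) = 0.9921147.
√(1−ρ_J²) = |sin(π/25)| = 0.1253332
Young: ω* = 2/(1+√(1−ρ_J²)) = 2/(1+0.1253332) = 2/1.1253332 = 1.7772514.
ρ_SOR = ω* − 1 = 1.7772514 − 1 = 0.7772514.
ρ_SOR^m ≤ 10^(−5) ⇔ m ≥ 5·ln10/(−ln 0.7772514) = 11.5129/0.251991 = 45.688; m = ⌈45.688⌉ = 46.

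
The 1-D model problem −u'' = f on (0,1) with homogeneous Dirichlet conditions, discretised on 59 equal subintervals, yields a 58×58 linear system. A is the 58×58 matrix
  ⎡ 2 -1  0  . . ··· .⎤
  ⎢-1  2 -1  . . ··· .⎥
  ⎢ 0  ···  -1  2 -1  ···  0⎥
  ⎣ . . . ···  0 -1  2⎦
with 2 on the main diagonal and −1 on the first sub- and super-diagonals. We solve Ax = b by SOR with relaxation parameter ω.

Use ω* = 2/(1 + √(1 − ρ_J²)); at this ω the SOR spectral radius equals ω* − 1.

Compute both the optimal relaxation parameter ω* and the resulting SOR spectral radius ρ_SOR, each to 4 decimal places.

½·tridiag(1,0,1) at n=58: λ_k = cos(kπ/59); max |λ| at k=1 ⇒ ρ_J = cos(π/59) ≈ 0.9986.
1 − cos²(π/59) = sin²(π/59) ⇒ √(1−ρ_J²) = sin(π/59) = 0.05322.
Then 2/(1+√(1−ρ_J²)) = 2/(1+0.05322); ω* = 2/1.05322 = 1.8989.
and ρ(B_{ω*}) = 1.8989 − 1 = 0.8989.

ω* = 1.8989, ρ_SOR = 0.8989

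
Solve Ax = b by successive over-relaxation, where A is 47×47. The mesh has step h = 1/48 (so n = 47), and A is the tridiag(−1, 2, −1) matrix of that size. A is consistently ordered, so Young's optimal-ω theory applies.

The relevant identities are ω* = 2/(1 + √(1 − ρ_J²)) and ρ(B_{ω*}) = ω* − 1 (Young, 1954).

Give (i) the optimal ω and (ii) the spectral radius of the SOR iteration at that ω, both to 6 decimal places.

ω* = 1.877224, ρ_SOR = 0.877224

B_J for the 47×47 system has eigenvalues cos(kπ/48); ρ_J = cos(π/48) = 0.997859.
1 − cos²(π/48) = sin²(π/48) ⇒ √(1−ρ_J²) = sin(π/48) = 0.0654031.
Young: ω* = 2/(1+√(1−ρ_J²)) = 2/(1+0.0654031) = 2/1.0654031 = 1.877224.
Hence ρ(B_{ω*}) = 1.877224 − 1 = 0.877224.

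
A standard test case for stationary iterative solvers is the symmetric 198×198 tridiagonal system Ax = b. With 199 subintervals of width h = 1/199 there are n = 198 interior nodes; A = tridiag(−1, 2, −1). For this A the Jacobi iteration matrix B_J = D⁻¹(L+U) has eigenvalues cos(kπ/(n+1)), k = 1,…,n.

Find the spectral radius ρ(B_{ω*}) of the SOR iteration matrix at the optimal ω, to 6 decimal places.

ρ_SOR = 0.968918

½·tridiag(1,0,1) at n=198: λ_k = cos(kπ/199); max |λ| at k=1 ⇒ ρ_J = cos(π/199) ≈ 0.999875.
root = sin(π/199) = 0.0157862  (since 1−cos² = sin²).
Then 2/(1+√(1−ρ_J²)) = 2/(1+0.0157862); ω* = 2/1.0157862 = 1.968918.
ρ_SOR = ω* − 1 = 1.968918 − 1 = 0.968918.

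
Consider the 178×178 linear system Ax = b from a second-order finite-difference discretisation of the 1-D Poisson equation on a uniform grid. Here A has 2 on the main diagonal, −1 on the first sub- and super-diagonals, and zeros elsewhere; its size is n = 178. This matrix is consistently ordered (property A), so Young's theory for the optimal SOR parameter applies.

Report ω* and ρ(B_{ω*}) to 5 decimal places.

ω* = 1.96551, ρ_SOR = 0.96551

ρ_J = max_k |cos(kπ/179)| = cos(π/179) = 0.99985
√(1 − cos²(π/179)) = sin(π/179) ≈ 0.017550.
So ω* = 2/1.017550 = 1.96551 (Young).
ρ_SOR = ω* − 1 ≈ 0.96551.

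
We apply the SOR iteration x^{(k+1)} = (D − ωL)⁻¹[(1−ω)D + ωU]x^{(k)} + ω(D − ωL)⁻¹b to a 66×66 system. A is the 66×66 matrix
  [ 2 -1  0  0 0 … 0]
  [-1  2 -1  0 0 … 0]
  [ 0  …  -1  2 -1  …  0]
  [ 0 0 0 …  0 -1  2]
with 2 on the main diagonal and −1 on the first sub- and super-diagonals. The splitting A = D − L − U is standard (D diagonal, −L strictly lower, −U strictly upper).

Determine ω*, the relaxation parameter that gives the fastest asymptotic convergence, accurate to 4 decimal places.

[ρ_J] n=66: ρ(B_J) = cos(π/(n+1)) = cos(π/67) = 0.9989.
√(1 − cos²(π/67)) = sin(π/67) ≈ 0.04687.
[ω*] 2 ÷ (1 + 0.04687) = 2 ÷ 1.04687 = 1.9105.
and ρ(B_{ω*}) = 1.9105 − 1 = 0.9105.

ω* = 1.9105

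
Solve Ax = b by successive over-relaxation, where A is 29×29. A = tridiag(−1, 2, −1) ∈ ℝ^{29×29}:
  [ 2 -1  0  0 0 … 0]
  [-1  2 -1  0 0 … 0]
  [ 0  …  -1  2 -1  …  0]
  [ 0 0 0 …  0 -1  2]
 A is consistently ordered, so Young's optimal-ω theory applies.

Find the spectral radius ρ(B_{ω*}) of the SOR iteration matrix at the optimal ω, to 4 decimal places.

[ρ_J] n=29: ρ(B_J) = cos(π/(n+1)) = cos(π/30) = 0.9945.
1 − cos²(π/30) = sin²(π/30) ⇒ √(1−ρ_J²) = sin(π/30) = 0.10453.
ω* = 2/(1+0.10453) = 1.8107
ρ_SOR = ω* − 1 = 1.8107 − 1 = 0.8107.

ρ_SOR = 0.8107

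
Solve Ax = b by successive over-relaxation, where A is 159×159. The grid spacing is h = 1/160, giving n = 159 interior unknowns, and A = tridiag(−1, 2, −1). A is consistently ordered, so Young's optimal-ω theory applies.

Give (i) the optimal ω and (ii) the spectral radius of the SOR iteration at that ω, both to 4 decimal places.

B_J for the 159×159 system has eigenvalues cos(kπ/160); ρ_J = cos(π/160) = 0.9998.
root = sin(π/160) = 0.01963  (since 1−cos² = sin²).
[ω*] 2 ÷ (1 + 0.01963) = 2 ÷ 1.01963 = 1.9615.
and ρ(B_{ω*}) = 1.9615 − 1 = 0.9615.

ω* = 1.9615, ρ_SOR = 0.9615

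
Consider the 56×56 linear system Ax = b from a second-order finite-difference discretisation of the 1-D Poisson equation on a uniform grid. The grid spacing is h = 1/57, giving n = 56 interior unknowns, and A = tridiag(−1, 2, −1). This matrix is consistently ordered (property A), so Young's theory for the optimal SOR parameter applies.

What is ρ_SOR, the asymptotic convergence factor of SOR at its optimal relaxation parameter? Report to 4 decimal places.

½·tridiag(1,0,1) at n=56: λ_k = cos(kπ/57); max |λ| at k=1 ⇒ ρ_J = cos(π/57) ≈ 0.9985.
√(1 − cos²(π/57)) = sin(π/57) ≈ 0.05509.
[ω*] 2 ÷ (1 + 0.05509) = 2 ÷ 1.05509 = 1.8956.
At ω = 1.8956 every |λ(B_ω)| = ω−1, so ρ_SOR = 0.8956.

ρ_SOR = 0.8956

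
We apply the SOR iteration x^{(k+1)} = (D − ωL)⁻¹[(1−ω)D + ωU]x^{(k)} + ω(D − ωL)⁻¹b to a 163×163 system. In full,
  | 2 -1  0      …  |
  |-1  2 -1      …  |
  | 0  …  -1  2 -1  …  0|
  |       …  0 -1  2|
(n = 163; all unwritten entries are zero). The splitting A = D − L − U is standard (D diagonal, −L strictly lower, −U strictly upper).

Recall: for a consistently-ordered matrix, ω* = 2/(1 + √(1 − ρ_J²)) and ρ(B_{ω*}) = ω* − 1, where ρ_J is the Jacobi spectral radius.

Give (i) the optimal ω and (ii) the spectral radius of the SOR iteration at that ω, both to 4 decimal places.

spectrum of D⁻¹(L+U) = {cos(kπ/164) : 1≤k≤163}; ρ_J = cos(π/164) = 0.9998.
√(1−ρ_J²) simplifies to sin(π/164) = 0.01915.
[ω*] 2 ÷ (1 + 0.01915) = 2 ÷ 1.01915 = 1.9624.
ρ_SOR = ω* − 1 ≈ 0.9624.

ω* = 1.9624, ρ_SOR = 0.9624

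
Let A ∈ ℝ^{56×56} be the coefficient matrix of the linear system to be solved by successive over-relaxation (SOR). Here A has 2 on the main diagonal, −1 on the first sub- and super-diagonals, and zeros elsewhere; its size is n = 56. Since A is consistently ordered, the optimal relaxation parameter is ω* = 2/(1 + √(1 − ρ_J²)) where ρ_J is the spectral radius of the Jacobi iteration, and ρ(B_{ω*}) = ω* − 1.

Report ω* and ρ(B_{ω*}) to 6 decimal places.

[ρ_J] n=56: ρ(B_J) = cos(π/(n+1)) = cos(π/57) = 0.998482.
√(1−ρ_J²) = |sin(π/57)| = 0.0550878
ω* = 2/(1 + 0.0550878) = 2/1.0550878 = 1.895577.
At ω = 1.895577 every |λ(B_ω)| = ω−1, so ρ_SOR = 0.895577.

ω* = 1.895577, ρ_SOR = 0.895577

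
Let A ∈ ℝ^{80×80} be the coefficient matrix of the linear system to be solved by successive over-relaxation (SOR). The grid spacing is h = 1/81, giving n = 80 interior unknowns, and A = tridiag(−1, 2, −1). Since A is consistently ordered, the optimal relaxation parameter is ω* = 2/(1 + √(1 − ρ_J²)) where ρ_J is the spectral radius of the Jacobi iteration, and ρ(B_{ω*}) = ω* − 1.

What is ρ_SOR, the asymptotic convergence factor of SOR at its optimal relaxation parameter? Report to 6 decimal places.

B_J for the 80×80 system has eigenvalues cos(kπ/81); ρ_J = cos(π/81) = 0.999248.
1 − cos²(π/81) = sin²(π/81) ⇒ √(1−ρ_J²) = sin(π/81) = 0.0387754.
Then 2/(1+√(1−ρ_J²)) = 2/(1+0.0387754); ω* = 2/1.0387754 = 1.925344.
and ρ(B_{ω*}) = 1.925344 − 1 = 0.925344.

ρ_SOR = 0.925344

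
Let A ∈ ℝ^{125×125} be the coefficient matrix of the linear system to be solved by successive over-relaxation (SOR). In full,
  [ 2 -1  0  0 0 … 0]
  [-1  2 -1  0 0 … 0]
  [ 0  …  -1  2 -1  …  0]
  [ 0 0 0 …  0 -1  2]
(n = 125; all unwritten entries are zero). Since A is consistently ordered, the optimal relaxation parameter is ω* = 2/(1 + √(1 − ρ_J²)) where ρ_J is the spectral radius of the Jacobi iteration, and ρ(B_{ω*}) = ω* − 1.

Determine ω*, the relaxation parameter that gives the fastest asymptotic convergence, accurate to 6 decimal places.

B_J for the 125×125 system has eigenvalues cos(kπ/126); ρ_J = cos(π/126) = 0.999689.
√(1 − cos²(π/126)) = sin(π/126) ≈ 0.0249307.
Then 2/(1+√(1−ρ_J²)) = 2/(1+0.0249307); ω* = 2/1.0249307 = 1.951351.
Hence ρ(B_{ω*}) = 1.951351 − 1 = 0.951351.

ω* = 1.951351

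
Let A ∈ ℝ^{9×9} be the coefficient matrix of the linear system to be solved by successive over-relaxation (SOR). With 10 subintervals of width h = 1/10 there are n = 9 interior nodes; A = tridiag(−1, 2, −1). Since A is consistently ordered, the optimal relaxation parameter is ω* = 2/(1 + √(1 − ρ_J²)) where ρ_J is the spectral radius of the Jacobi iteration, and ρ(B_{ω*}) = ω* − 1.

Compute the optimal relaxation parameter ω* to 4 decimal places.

With n=9, ρ(Jacobi) = cos(π/10) = 0.9511.
√(1−ρ_J²) = |sin(π/10)| = 0.30902
ω* = 2 / (1 + 0.30902) = 2 / 1.30902 ≈ 1.5279.
ρ(B_{ω*}) = ω*−1 = 0.5279

ω* = 1.5279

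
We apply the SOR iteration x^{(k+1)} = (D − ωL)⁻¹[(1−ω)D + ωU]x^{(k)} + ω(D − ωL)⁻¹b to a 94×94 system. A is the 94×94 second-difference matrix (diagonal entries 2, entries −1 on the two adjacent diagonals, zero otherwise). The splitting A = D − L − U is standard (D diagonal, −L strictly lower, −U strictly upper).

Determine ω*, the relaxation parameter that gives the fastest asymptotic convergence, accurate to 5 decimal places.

n=94: λ(B_J) = 1 − λ(A)/2 = cos(kπ/95); k=1 gives ρ_J = 0.99945.
√(1−ρ_J²) simplifies to sin(π/95) = 0.033063.
ω* = 2 / (1 + 0.033063) = 2 / 1.033063 ≈ 1.93599.
and ρ(B_{ω*}) = 1.93599 − 1 = 0.93599.

ω* = 1.93599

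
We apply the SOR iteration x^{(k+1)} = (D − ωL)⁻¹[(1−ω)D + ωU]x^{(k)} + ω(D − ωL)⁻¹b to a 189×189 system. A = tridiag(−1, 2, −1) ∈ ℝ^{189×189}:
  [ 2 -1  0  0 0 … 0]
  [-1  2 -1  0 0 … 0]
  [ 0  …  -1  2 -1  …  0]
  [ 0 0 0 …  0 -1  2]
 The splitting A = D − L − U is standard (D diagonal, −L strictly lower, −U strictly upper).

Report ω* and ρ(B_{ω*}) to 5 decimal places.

ω* = 1.96747, ρ_SOR = 0.96747

With n=189, ρ(Jacobi) = cos(π/190) = 0.99986.
√(1−ρ_J²) = |sin(π/190)| = 0.016534
Young: ω* = 2/(1+√(1−ρ_J²)) = 2/(1+0.016534) = 2/1.016534 = 1.96747.
ρ(B_{ω*}) = ω*−1 = 0.96747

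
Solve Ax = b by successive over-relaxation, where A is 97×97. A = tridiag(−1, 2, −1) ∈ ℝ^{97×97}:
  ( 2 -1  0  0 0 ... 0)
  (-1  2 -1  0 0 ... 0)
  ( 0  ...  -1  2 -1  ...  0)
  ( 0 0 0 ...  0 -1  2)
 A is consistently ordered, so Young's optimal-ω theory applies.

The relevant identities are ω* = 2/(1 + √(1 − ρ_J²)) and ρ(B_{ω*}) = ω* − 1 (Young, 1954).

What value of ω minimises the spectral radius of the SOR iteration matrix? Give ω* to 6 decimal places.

ω* = 1.937888

½·tridiag(1,0,1) at n=97: λ_k = cos(kπ/98); max |λ| at k=1 ⇒ ρ_J = cos(π/98) ≈ 0.999486.
1 − cos²(π/98) = sin²(π/98) ⇒ √(1−ρ_J²) = sin(π/98) = 0.0320516.
Then 2/(1+√(1−ρ_J²)) = 2/(1+0.0320516); ω* = 2/1.0320516 = 1.937888.
and ρ(B_{ω*}) = 1.937888 − 1 = 0.937888.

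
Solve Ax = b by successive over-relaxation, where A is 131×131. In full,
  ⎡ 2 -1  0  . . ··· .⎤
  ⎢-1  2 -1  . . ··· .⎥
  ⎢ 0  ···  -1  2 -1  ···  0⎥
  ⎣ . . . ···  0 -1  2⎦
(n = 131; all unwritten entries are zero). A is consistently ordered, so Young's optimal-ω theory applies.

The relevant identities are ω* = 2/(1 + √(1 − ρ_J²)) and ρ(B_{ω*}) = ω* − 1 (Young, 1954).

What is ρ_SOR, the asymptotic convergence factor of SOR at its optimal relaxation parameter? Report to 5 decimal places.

n=131: λ(B_J) = 1 − λ(A)/2 = cos(kπ/132); k=1 gives ρ_J = 0.99972.
√(1−ρ_J²) = |sin(π/132)| = 0.023798
So ω* = 2/1.023798 = 1.95351 (Young).
and ρ(B_{ω*}) = 1.95351 − 1 = 0.95351.

ρ_SOR = 0.95351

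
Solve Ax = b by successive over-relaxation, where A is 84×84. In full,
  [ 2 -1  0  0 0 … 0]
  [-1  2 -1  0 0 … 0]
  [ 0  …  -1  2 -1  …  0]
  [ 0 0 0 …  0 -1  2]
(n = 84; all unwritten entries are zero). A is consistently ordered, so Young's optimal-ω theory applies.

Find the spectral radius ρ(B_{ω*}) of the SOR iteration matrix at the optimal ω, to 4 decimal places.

ρ_J = max_k |cos(kπ/85)| = cos(π/85) = 0.9993
√(1−ρ_J²) = |sin(π/85)| = 0.03695
So ω* = 2/1.03695 = 1.9287 (Young).
and ρ(B_{ω*}) = 1.9287 − 1 = 0.9287.

ρ_SOR = 0.9287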